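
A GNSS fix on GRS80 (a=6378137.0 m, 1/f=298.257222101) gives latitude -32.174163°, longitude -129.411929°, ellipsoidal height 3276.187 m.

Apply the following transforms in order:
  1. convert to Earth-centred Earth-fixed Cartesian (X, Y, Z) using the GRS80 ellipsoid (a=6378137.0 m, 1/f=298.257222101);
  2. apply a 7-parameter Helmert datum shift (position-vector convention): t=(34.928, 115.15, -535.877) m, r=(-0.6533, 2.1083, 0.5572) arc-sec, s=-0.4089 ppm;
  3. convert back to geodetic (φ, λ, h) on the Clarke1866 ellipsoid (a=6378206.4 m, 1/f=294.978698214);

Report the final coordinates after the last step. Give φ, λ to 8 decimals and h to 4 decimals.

start: φ=-32.174163°, λ=-129.411929°, h=3276.187 m
→ ECEF (a=6378137.000, f=1/298.257222101): X=-3432586.1475, Y=-4177125.3388, Z=-3378538.4582
→ Helmert 7p (PV): X=-3432573.0651, Y=-4177028.4543, Z=-3379024.6380
→ geod (Bowring, a=6378206.400): φ=-32.18020150°, λ=-129.41247375°, h=3462.6196 m

φ=-32.18020150°, λ=-129.41247375°, h=3462.6196 m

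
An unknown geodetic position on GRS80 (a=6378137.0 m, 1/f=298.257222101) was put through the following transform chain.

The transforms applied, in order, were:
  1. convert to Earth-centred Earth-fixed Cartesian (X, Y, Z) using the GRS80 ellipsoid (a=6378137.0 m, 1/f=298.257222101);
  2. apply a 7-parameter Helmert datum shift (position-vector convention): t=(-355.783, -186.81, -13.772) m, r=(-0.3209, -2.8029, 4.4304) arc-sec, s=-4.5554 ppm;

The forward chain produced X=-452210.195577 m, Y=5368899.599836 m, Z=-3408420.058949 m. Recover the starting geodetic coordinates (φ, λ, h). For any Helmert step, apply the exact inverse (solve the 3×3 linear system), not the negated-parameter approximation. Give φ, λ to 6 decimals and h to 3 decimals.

start: X=-452210.1956, Y=5368899.5998, Z=-3408420.0589 m
→ Helmert⁻¹: X=-451787.4628, Y=5369125.8750, Z=-3408407.3213
→ geod (Bowring, a=6378137.000): φ=-32.49067000°, λ=94.80984800°, h=3642.8790 m

φ=-32.490670°, λ=94.809848°, h=3642.879 m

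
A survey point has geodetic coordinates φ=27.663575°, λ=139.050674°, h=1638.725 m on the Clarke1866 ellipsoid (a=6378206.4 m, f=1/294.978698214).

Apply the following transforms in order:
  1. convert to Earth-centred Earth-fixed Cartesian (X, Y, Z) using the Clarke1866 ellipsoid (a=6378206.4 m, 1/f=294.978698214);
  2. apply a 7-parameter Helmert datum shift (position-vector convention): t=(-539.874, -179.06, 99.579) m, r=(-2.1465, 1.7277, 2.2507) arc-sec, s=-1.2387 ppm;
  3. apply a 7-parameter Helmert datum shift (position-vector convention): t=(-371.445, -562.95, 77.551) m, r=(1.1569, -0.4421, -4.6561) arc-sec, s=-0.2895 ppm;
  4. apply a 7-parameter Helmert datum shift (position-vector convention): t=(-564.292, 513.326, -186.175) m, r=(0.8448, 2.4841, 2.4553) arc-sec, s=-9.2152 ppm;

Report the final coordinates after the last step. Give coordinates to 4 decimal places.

X=-4272300.3846 m, Y=3705763.1669 m, Z=2944167.5673 m

start: φ=27.663575°, λ=139.050674°, h=1638.725 m
→ ECEF (a=6378206.400, f=1/294.978698214): X=-4270923.5819, Y=3706030.6246, Z=2944132.7858
→ Helmert 7p (PV): X=-4271473.9442, Y=3705831.0091, Z=2944225.9248
→ Helmert 7p (PV): X=-4271766.8099, Y=3705346.8944, Z=2944314.2534
→ Helmert 7p (PV): X=-4272300.3846, Y=3705763.1669, Z=2944167.5673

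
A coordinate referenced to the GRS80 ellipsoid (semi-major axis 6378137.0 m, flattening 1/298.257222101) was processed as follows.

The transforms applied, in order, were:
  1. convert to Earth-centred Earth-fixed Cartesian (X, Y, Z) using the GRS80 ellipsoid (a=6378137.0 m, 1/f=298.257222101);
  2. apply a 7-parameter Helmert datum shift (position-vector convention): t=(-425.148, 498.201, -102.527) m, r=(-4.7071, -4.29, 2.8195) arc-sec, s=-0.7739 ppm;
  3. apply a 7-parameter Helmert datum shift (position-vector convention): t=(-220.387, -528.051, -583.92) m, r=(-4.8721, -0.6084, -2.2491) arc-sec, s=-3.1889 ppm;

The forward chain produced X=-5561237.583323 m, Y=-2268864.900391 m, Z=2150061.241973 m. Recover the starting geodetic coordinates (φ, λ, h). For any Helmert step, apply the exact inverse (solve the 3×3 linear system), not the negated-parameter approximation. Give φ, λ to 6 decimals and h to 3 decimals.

start: X=-5561237.5833, Y=-2268864.9004, Z=2150061.2420 m
→ Helmert⁻¹: X=-5561003.8513, Y=-2268455.5186, Z=2150614.8407
→ Helmert⁻¹: X=-5560569.2883, Y=-2268928.5486, Z=2150782.9052
→ geod (Bowring, a=6378137.000): φ=19.82616900°, λ=-157.80263000°, h=3476.7140 m

φ=19.826169°, λ=-157.802630°, h=3476.714 m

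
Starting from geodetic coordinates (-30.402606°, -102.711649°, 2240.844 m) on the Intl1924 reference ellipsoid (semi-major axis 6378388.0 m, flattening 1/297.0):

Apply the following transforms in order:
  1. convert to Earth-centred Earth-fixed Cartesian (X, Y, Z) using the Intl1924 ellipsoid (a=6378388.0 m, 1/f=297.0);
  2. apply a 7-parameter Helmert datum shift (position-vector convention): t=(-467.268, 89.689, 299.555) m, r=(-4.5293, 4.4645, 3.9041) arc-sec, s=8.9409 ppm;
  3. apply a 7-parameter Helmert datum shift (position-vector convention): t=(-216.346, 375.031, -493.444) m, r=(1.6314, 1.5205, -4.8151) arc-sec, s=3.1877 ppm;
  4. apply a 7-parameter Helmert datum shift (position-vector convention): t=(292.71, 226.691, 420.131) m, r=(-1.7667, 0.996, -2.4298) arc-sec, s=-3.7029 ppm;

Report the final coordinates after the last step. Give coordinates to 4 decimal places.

X=-1212596.5481 m, Y=-5372380.1604 m, Z=-3209765.6232 m

start: φ=-30.402606°, λ=-102.711649°, h=2240.844 m
→ ECEF (a=6378388.000, f=1/297.0): X=-1211999.7689, Y=-5372973.3484, Z=-3210127.3519
→ Helmert 7p (PV): X=-1212445.6571, Y=-5373025.1299, Z=-3209712.2805
→ Helmert 7p (PV): X=-1212814.9585, Y=-5372613.5362, Z=-3210249.5152
→ Helmert 7p (PV): X=-1212596.5481, Y=-5372380.1604, Z=-3209765.6232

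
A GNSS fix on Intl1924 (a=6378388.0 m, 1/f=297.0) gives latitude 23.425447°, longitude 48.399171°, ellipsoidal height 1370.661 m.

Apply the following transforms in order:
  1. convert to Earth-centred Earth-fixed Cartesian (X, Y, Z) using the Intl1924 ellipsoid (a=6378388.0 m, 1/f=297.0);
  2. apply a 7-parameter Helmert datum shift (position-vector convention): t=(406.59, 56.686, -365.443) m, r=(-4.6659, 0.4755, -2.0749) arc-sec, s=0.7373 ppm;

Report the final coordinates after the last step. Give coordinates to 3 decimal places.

start: φ=23.425447°, λ=48.399171°, h=1370.661 m
→ ECEF (a=6378388.000, f=1/297.0): X=3888705.0313, Y=4379826.2477, Z=2520599.9357
→ Helmert 7p (PV): X=3889164.3576, Y=4379904.0632, Z=2520128.3108

X=3889164.358 m, Y=4379904.063 m, Z=2520128.311 m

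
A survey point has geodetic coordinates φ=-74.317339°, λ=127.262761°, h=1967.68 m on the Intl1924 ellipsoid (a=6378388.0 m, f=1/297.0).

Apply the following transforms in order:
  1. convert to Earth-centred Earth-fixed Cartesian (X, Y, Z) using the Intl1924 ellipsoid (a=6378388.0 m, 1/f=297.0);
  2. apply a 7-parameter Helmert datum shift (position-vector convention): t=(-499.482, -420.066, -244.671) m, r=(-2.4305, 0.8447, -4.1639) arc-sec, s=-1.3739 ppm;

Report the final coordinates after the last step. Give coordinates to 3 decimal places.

start: φ=-74.317339°, λ=127.262761°, h=1967.680 m
→ ECEF (a=6378388.000, f=1/297.0): X=-1047504.8738, Y=1376902.2507, Z=-6120648.6132
→ Helmert 7p (PV): X=-1048000.1863, Y=1376429.3172, Z=-6120896.8098

X=-1048000.186 m, Y=1376429.317 m, Z=-6120896.810 m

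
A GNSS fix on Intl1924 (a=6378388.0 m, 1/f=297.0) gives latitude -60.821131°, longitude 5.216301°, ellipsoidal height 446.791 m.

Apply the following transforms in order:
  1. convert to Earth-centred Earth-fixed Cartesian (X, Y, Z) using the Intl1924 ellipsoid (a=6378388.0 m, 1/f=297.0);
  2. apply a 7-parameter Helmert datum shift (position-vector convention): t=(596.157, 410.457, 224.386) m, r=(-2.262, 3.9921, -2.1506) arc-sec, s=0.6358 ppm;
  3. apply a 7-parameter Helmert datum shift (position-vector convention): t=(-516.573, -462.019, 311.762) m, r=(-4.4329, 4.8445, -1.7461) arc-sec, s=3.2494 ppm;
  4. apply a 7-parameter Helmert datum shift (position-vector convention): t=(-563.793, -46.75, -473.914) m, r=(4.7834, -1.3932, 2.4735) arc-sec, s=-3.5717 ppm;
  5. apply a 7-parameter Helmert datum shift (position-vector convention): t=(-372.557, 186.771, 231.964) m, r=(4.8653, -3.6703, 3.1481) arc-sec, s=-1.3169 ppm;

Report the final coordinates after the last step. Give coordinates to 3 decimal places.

X=3104044.995 m, Y=283662.205 m, Z=-5545916.207 m

start: φ=-60.821131°, λ=5.216301°, h=446.791 m
→ ECEF (a=6378388.000, f=1/297.0): X=3105008.6874, Y=283468.6606, Z=-5546163.1879
→ Helmert 7p (PV): X=3105502.4322, Y=283786.1018, Z=-5546005.5320
→ Helmert 7p (PV): X=3104868.0943, Y=283179.5244, Z=-5545790.8287
→ Helmert 7p (PV): X=3104327.2743, Y=283297.6056, Z=-5546217.3962
→ Helmert 7p (PV): X=3104044.9953, Y=283662.2051, Z=-5545916.2074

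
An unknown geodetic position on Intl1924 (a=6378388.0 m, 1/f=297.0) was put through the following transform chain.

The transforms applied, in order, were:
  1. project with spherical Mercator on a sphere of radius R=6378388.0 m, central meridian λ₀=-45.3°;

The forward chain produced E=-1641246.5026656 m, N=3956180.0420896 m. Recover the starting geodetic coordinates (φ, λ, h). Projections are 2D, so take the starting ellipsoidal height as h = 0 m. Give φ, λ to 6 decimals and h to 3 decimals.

start: E=-1641246.5027, N=3956180.0421 m
→ merc⁻¹: φ=33.45627300°, λ=-60.04298800°

φ=33.456273°, λ=-60.042988°, h=0.000 m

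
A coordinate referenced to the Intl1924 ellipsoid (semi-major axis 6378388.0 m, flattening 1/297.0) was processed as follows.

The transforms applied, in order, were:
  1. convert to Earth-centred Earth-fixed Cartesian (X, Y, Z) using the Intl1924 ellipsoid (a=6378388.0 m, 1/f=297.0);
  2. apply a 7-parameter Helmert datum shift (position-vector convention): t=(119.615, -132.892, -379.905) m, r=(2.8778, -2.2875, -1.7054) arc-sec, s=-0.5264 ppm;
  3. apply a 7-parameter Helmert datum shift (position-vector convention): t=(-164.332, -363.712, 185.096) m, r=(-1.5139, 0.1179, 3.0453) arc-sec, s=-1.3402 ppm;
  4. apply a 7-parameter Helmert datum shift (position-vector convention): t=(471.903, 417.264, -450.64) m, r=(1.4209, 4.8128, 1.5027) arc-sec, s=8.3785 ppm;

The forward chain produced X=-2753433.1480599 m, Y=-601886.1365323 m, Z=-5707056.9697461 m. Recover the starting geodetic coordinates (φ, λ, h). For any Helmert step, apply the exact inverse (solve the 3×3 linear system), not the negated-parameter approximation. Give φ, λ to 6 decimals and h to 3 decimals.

φ=-63.865187°, λ=-167.671772°, h=3523.365 m

start: X=-2753433.1481, Y=-601886.1365, Z=-5707056.9697 m
→ Helmert⁻¹: X=-2753753.2125, Y=-602317.6036, Z=-5706618.6218
→ Helmert⁻¹: X=-2753598.1950, Y=-601872.1584, Z=-5706817.3575
→ Helmert⁻¹: X=-2753777.5681, Y=-601841.9669, Z=-5706401.5198
→ geod (Bowring, a=6378388.000): φ=-63.86518700°, λ=-167.67177200°, h=3523.3650 m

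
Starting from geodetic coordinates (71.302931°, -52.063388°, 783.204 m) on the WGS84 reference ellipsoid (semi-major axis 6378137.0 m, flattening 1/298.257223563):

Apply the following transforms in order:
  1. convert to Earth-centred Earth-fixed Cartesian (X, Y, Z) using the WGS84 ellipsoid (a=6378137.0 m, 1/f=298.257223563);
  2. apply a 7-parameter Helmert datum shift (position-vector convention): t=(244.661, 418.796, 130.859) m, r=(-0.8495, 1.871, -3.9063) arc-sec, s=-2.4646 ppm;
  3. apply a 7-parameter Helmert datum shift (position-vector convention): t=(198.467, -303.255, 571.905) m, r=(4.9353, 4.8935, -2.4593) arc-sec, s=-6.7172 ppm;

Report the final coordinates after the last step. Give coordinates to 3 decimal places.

X=1261526.545 m, Y=-1617652.599 m, Z=6020517.372 m

start: φ=71.302931°, λ=-52.063388°, h=783.204 m
→ ECEF (a=6378137.000, f=1/298.257223563): X=1260947.4863, Y=-1617624.8249, Z=6019943.2739
→ Helmert 7p (PV): X=1261213.0106, Y=-1617201.1292, Z=6020054.5204
→ Helmert 7p (PV): X=1261526.5450, Y=-1617652.5995, Z=6020517.3717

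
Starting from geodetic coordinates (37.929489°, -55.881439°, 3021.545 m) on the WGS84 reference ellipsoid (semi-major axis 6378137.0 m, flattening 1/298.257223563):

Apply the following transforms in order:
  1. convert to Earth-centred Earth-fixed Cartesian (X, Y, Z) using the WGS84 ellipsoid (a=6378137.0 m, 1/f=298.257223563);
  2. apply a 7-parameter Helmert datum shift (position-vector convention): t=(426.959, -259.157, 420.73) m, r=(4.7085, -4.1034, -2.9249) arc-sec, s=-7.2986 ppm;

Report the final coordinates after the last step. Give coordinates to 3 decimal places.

start: φ=37.929489°, λ=-55.881439°, h=3021.545 m
→ ECEF (a=6378137.000, f=1/298.257223563): X=2826763.2901, Y=-4172199.9157, Z=3901131.0149
→ Helmert 7p (PV): X=2827032.8471, Y=-4172557.7578, Z=3901484.2668

X=2827032.847 m, Y=-4172557.758 m, Z=3901484.267 m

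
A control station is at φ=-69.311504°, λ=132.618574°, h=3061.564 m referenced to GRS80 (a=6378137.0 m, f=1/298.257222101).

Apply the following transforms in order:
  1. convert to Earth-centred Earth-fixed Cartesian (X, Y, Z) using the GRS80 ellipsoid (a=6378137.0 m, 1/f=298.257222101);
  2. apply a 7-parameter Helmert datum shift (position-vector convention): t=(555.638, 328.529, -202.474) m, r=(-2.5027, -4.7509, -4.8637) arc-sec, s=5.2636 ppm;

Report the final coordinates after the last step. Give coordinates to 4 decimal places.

X=-1530248.9148 m, Y=1664138.6649 m, Z=-5947490.8367 m

start: φ=-69.311504°, λ=132.618574°, h=3061.564 m
→ ECEF (a=6378137.000, f=1/298.257222101): X=-1530972.7103, Y=1663837.4381, Z=-5947201.6077
→ Helmert 7p (PV): X=-1530248.9148, Y=1664138.6649, Z=-5947490.8367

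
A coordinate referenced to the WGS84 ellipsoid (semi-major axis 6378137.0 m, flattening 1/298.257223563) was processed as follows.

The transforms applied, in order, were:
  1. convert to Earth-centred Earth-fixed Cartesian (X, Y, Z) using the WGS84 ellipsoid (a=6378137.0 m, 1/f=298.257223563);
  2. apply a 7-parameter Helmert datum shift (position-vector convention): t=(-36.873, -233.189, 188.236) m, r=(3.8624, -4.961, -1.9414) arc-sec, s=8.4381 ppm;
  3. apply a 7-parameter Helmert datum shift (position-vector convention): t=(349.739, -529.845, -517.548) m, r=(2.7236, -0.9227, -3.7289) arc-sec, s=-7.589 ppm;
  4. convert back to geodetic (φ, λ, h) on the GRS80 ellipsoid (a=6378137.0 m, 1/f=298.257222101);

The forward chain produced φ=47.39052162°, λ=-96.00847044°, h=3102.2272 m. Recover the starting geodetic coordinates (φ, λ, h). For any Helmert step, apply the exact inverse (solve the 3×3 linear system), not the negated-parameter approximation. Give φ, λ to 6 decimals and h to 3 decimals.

start: φ=47.390522°, λ=-96.008470°, h=3102.227 m
→ ECEF (a=6378137.000, f=1/298.257222101): X=-453028.6843, Y=-4304158.9122, Z=4673549.2523
→ Helmert⁻¹: X=-453283.1532, Y=-4303608.2028, Z=4674161.1263
→ Helmert⁻¹: X=-453089.5349, Y=-4303255.4432, Z=4674024.9291
→ geod (Bowring, a=6378137.000): φ=47.39932000°, λ=-96.01052400°, h=2848.4210 m

φ=47.399320°, λ=-96.010524°, h=2848.421 m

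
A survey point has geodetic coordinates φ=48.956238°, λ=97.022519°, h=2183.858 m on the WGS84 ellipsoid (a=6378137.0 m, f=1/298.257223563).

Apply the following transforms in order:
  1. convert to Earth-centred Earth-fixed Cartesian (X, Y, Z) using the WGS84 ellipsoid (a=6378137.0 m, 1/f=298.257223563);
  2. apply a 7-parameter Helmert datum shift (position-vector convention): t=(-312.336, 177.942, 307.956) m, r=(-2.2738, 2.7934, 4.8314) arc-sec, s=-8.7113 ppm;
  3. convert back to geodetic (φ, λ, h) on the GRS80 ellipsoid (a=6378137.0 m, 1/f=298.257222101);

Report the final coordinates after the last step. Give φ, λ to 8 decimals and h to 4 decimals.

φ=48.95606957°, λ=97.02682848°, h=2501.4979 m

start: φ=48.956238°, λ=97.022519°, h=2183.858 m
→ ECEF (a=6378137.000, f=1/298.257223563): X=-513188.9540, Y=4166051.4847, Z=4789011.5588
→ Helmert 7p (PV): X=-513529.5452, Y=4166233.9067, Z=4789238.8214
→ geod (Bowring, a=6378137.000): φ=48.95606957°, λ=97.02682848°, h=2501.4979 m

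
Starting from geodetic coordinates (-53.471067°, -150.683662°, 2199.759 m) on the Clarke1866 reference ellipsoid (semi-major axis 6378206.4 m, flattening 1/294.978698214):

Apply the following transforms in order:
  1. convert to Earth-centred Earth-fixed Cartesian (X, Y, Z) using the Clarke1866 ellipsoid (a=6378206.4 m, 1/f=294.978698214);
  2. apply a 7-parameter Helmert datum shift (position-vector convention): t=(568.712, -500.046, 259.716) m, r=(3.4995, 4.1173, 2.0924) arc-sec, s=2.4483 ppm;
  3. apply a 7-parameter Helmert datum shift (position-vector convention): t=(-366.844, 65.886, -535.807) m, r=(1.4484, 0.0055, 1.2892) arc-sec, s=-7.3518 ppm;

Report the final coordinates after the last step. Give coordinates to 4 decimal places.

start: φ=-53.471067°, λ=-150.683662°, h=2199.759 m
→ ECEF (a=6378206.400, f=1/294.978698214): X=-3318672.6300, Y=-1863596.7613, Z=-5103485.9103
→ Helmert 7p (PV): X=-3318195.0104, Y=-1864048.4492, Z=-5103204.0622
→ Helmert 7p (PV): X=-3318525.9451, Y=-1863953.7637, Z=-5103715.3523

X=-3318525.9451 m, Y=-1863953.7637 m, Z=-5103715.3523 m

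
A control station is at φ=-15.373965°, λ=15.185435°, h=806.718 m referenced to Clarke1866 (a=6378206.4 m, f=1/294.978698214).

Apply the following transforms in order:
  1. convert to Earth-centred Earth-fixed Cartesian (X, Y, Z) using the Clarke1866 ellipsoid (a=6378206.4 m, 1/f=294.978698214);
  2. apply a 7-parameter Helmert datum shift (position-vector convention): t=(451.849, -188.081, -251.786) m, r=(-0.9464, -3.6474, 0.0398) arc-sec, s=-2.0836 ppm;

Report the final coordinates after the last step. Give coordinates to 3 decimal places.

X=5937862.657 m, Y=1611335.553 m, Z=-1680295.958 m

start: φ=-15.373965°, λ=15.185435°, h=806.718 m
→ ECEF (a=6378206.400, f=1/294.978698214): X=5937393.7805, Y=1611533.5556, Z=-1680145.2700
→ Helmert 7p (PV): X=5937862.6575, Y=1611335.5535, Z=-1680295.9581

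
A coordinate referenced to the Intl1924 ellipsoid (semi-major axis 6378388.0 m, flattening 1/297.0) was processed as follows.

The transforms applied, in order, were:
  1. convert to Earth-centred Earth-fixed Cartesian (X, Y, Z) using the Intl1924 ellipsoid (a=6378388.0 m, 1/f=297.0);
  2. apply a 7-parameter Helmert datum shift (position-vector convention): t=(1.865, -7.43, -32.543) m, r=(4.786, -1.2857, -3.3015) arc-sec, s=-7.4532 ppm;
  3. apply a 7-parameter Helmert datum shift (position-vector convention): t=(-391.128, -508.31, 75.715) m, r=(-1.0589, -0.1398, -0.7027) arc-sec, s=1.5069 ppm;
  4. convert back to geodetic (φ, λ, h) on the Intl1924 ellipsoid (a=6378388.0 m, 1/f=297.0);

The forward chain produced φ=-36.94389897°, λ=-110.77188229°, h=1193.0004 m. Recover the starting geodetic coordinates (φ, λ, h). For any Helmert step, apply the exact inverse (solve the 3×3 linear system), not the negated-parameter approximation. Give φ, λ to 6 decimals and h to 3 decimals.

φ=-36.946457°, λ=-110.768740°, h=760.715 m

start: φ=-36.943899°, λ=-110.771882°, h=1193.000 m
→ ECEF (a=6378388.000, f=1/297.0): X=-1810449.7638, Y=-4773097.4764, Z=-3813197.0841
→ Helmert⁻¹: X=-1810042.2336, Y=-4772568.5647, Z=-3813290.3270
→ Helmert⁻¹: X=-1810004.9651, Y=-4772714.1546, Z=-3813164.1808
→ geod (Bowring, a=6378388.000): φ=-36.94645700°, λ=-110.76874000°, h=760.7150 m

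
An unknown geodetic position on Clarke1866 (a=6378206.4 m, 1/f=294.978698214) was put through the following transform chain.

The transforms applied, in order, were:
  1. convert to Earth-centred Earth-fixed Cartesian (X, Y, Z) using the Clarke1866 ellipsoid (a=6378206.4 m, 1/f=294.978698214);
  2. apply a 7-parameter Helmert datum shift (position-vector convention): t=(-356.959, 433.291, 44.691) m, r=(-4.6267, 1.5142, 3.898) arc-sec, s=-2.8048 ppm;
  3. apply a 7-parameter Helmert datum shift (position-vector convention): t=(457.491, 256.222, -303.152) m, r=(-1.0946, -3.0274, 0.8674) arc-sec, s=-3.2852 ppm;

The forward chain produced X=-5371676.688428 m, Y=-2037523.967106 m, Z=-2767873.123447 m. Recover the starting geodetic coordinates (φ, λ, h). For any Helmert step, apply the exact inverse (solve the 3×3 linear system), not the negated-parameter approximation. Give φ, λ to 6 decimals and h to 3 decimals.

start: X=-5371676.6884, Y=-2037523.9671, Z=-2767873.1234 m
→ Helmert⁻¹: X=-5372201.0168, Y=-2037749.6055, Z=-2767511.0282
→ Helmert⁻¹: X=-5371877.3220, Y=-2038025.0145, Z=-2767648.6316
→ geod (Bowring, a=6378206.400): φ=-25.87289400°, λ=-159.22386300°, h=3224.8460 m

φ=-25.872894°, λ=-159.223863°, h=3224.846 m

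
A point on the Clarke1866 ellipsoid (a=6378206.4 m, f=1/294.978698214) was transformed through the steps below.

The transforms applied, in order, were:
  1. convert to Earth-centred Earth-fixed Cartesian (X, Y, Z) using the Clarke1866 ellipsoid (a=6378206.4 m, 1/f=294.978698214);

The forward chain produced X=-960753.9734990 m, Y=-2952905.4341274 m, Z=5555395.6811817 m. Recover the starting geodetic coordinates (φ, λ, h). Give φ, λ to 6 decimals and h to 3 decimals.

start: X=-960753.9735, Y=-2952905.4341, Z=5555395.6812 m
→ geod (Bowring, a=6378206.400): φ=60.96172200°, λ=-108.02275700°, h=2651.9080 m

φ=60.961722°, λ=-108.022757°, h=2651.908 m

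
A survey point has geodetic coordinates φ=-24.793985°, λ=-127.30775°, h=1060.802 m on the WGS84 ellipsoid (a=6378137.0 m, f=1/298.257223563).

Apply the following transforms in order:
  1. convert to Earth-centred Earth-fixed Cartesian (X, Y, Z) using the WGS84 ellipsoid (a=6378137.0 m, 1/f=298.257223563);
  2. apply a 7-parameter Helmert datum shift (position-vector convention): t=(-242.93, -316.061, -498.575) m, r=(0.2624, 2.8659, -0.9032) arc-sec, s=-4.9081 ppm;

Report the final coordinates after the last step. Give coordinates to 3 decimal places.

X=-3512357.150 m, Y=-4609237.823 m, Z=-2659262.162 m

start: φ=-24.793985°, λ=-127.307750°, h=1060.802 m
→ ECEF (a=6378137.000, f=1/298.257223563): X=-3512074.3339, Y=-4608963.1439, Z=-2658819.5713
→ Helmert 7p (PV): X=-3512357.1503, Y=-4609237.8225, Z=-2659262.1623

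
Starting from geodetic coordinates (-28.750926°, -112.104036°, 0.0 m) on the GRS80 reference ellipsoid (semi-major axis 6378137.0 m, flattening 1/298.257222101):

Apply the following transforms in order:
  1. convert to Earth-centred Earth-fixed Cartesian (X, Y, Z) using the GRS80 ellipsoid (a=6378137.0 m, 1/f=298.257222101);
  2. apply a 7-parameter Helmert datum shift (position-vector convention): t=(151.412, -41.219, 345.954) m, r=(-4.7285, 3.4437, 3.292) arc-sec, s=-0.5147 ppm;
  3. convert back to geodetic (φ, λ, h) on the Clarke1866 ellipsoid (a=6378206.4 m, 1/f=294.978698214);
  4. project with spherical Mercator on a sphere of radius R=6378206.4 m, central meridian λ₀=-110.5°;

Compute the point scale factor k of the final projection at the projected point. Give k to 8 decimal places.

start: φ=-28.750926°, λ=-112.104036°, h=0.000 m
→ ECEF (a=6378137.000, f=1/298.257222101): X=-2105779.8815, Y=-5184862.6980, Z=-3049727.6130
→ Helmert 7p (PV): X=-2105595.5517, Y=-5185004.7699, Z=-3049226.0723
→ geod (Bowring, a=6378206.400): φ=-28.74849539°, λ=-112.10174015°, h=-201.1389 m
→ into merc (λ₀=-110.5°): φ=-28.74849539°, λ−λ₀=-1.60174015°
scale k = 1.14058980

1.14058980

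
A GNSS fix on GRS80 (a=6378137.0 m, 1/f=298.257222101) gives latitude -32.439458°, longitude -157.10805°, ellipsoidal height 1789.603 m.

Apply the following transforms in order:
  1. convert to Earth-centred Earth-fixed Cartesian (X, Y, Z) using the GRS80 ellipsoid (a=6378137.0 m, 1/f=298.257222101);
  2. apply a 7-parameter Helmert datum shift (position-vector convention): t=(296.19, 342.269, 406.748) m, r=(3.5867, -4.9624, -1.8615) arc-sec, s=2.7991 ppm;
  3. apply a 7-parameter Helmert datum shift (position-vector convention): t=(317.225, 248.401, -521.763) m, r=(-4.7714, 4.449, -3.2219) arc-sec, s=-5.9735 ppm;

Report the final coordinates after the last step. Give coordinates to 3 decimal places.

start: φ=-32.439458°, λ=-157.108050°, h=1789.603 m
→ ECEF (a=6378137.000, f=1/298.257222101): X=-4965102.9603, Y=-2096519.5861, Z=-3402618.8525
→ Helmert 7p (PV): X=-4964757.7270, Y=-2096079.2086, Z=-3402377.5376
→ Helmert 7p (PV): X=-4964516.9727, Y=-2095819.4413, Z=-3402723.4035

X=-4964516.973 m, Y=-2095819.441 m, Z=-3402723.403 m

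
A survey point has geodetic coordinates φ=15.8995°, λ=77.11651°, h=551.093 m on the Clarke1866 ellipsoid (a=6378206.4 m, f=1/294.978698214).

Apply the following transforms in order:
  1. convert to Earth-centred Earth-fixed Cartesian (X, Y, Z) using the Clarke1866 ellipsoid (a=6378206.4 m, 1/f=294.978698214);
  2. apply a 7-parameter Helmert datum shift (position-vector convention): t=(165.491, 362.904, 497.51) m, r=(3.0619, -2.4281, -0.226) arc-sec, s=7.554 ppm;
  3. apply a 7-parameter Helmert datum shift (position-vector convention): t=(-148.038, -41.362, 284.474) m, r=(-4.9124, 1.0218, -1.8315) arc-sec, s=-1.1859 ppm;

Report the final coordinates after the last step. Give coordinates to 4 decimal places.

start: φ=15.899500°, λ=77.116510°, h=551.093 m
→ ECEF (a=6378206.400, f=1/294.978698214): X=1368203.4852, Y=5981810.3665, Z=1736079.8722
→ Helmert 7p (PV): X=1368365.4289, Y=5982191.1866, Z=1736695.4006
→ Helmert 7p (PV): X=1368277.4894, Y=5982171.9412, Z=1736828.5648

X=1368277.4894 m, Y=5982171.9412 m, Z=1736828.5648 m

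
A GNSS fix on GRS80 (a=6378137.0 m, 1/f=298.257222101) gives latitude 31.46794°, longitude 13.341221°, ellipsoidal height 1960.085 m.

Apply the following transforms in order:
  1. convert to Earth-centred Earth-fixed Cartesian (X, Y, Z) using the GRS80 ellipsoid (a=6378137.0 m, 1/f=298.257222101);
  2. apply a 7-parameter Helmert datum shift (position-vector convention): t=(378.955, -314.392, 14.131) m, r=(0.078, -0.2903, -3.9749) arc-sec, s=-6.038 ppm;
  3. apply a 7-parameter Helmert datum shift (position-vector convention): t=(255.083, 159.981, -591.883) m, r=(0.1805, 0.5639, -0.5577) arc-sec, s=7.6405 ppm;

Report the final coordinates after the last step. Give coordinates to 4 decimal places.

start: φ=31.467940°, λ=13.341221°, h=1960.085 m
→ ECEF (a=6378137.000, f=1/298.257222101): X=5299769.2886, Y=1256838.9995, Z=3311278.7877
→ Helmert 7p (PV): X=5300135.8035, Y=1256413.6360, Z=3311280.8594
→ Helmert 7p (PV): X=5300443.8320, Y=1256565.9883, Z=3310700.8858

X=5300443.8320 m, Y=1256565.9883 m, Z=3310700.8858 m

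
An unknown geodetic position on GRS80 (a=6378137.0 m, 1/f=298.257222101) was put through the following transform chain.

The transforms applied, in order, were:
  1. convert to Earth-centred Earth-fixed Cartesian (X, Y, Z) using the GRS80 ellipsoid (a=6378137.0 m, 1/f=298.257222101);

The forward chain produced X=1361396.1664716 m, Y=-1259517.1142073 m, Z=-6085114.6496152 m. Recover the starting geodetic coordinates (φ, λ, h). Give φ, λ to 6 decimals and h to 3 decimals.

start: X=1361396.1665, Y=-1259517.1142, Z=-6085114.6496 m
→ geod (Bowring, a=6378137.000): φ=-73.15642800°, λ=-42.77394300°, h=2916.4240 m

φ=-73.156428°, λ=-42.773943°, h=2916.424 m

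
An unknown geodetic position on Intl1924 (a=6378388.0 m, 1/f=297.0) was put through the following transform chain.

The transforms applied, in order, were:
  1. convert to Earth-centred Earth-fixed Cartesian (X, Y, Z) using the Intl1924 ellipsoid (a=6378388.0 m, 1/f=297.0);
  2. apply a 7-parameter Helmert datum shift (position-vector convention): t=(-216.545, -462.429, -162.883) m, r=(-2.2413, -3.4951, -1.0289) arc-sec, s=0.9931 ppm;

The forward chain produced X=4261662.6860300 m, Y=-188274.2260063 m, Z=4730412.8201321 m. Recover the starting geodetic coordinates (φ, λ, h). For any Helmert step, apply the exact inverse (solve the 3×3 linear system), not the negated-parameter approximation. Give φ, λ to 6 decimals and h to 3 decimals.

start: X=4261662.6860, Y=-188274.2260, Z=4730412.8201 m
→ Helmert⁻¹: X=4261956.0925, Y=-187841.7530, Z=4730496.7464
→ geod (Bowring, a=6378388.000): φ=48.14702000°, λ=-2.52362500°, h=3502.4350 m

φ=48.147020°, λ=-2.523625°, h=3502.435 m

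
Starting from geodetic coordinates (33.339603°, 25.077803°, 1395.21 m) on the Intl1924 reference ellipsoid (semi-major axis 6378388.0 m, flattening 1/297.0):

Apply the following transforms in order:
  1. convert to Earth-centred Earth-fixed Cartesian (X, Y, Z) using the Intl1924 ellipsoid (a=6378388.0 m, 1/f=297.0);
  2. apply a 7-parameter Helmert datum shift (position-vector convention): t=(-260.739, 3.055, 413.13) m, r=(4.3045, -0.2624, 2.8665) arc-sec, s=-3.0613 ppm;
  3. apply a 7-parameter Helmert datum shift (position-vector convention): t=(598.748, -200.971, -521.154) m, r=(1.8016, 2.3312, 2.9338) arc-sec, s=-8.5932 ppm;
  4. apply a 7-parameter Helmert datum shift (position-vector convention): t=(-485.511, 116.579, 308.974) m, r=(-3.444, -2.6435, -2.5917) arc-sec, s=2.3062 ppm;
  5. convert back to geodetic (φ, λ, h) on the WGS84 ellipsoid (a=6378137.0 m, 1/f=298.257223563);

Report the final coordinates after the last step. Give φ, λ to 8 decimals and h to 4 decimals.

φ=33.34165457°, λ=25.07818093°, h=1529.2922 m

start: φ=33.339603°, λ=25.077803°, h=1395.210 m
→ ECEF (a=6378388.000, f=1/297.0): X=4832326.9158, Y=2261344.8599, Z=3486305.4041
→ Helmert 7p (PV): X=4832015.5222, Y=2261335.3929, Z=3486761.2003
→ Helmert 7p (PV): X=4832579.9910, Y=2261153.2627, Z=3486175.2243
→ Helmert 7p (PV): X=4832089.3570, Y=2261272.5440, Z=3486516.4183
→ geod (Bowring, a=6378137.000): φ=33.34165457°, λ=25.07818093°, h=1529.2922 m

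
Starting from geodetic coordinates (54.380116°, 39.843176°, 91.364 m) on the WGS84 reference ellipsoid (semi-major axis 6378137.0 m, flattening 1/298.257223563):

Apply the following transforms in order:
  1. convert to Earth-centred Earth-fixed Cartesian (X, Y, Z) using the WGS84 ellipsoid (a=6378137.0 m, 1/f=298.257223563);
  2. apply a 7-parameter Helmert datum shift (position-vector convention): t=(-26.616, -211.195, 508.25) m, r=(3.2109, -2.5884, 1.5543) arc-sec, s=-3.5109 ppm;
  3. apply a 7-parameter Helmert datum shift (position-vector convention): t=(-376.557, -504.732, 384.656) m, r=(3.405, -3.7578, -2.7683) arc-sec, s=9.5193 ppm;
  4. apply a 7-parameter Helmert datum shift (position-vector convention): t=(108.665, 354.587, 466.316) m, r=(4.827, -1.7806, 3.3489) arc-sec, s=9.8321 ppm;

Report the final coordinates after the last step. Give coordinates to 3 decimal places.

X=2858012.138 m, Y=2384674.863 m, Z=5163259.579 m

start: φ=54.380116°, λ=39.843176°, h=91.364 m
→ ECEF (a=6378137.000, f=1/298.257223563): X=2858489.4359, Y=2385255.2356, Z=5161573.6597
→ Helmert 7p (PV): X=2858370.0382, Y=2384976.8568, Z=5162136.7896
→ Helmert 7p (PV): X=2857958.6538, Y=2384371.2484, Z=5162662.0321
→ Helmert 7p (PV): X=2858012.1380, Y=2384674.8633, Z=5163259.5792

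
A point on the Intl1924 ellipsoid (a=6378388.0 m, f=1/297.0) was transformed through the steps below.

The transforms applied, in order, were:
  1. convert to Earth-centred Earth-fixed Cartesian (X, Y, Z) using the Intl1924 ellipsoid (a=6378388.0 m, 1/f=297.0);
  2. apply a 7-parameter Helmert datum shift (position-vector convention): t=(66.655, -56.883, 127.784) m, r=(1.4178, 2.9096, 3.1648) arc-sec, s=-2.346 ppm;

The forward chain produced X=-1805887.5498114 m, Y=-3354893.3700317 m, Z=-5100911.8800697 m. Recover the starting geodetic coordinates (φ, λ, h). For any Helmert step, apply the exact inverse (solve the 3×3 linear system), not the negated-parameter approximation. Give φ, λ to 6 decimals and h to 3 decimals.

φ=-53.428509°, λ=-118.293862°, h=2305.003 m

start: X=-1805887.5498, Y=-3354893.3700, Z=-5100911.8801 m
→ Helmert⁻¹: X=-1805937.9602, Y=-3354851.7114, Z=-5101054.0457
→ geod (Bowring, a=6378388.000): φ=-53.42850900°, λ=-118.29386200°, h=2305.0030 m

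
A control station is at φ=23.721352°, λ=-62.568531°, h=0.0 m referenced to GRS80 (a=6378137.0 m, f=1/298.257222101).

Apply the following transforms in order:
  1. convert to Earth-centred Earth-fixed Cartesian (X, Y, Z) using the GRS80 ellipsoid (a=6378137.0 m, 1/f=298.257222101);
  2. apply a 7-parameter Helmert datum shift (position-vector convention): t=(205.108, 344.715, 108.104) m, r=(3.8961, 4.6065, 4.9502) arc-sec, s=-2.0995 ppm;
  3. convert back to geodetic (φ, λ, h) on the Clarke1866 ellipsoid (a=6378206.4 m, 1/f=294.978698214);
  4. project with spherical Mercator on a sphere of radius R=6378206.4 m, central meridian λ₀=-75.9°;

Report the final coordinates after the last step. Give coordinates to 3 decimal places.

start: φ=23.721352°, λ=-62.568531°, h=0.000 m
→ ECEF (a=6378137.000, f=1/298.257222101): X=2691534.1449, Y=-5185522.9384, Z=2550059.1720
→ Helmert 7p (PV): X=2691915.0006, Y=-5185150.9093, Z=2550003.8642
→ geod (Bowring, a=6378206.400): φ=23.72303564°, λ=-62.56353504°, h=-194.9022 m
→ merc (R=6378206.4, λ₀=-75.9°): E=1484624.6417, N=2719724.5234

E=1484624.642 m, N=2719724.523 m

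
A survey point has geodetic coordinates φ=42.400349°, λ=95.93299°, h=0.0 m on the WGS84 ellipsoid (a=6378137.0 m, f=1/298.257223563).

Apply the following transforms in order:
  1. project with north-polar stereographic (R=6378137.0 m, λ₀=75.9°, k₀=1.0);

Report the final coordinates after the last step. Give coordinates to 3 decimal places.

start: φ=42.400349°, λ=95.932990°, h=0.000 m
→ stereo (R=6378137.0, λ₀=75.9°): E=1927297.2411, N=-5285734.1548

E=1927297.241 m, N=-5285734.155 m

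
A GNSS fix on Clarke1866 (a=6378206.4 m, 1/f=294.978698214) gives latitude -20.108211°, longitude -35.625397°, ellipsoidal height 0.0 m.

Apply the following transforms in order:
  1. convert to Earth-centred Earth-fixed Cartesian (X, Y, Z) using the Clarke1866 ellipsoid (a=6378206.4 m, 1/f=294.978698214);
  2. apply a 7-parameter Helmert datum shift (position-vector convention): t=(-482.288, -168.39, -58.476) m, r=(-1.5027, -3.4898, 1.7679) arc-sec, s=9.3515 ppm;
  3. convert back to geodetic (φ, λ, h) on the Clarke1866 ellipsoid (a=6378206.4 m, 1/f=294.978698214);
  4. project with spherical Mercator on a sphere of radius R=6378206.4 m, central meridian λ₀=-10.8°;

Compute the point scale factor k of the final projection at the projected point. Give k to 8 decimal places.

1.06491423

start: φ=-20.108211°, λ=-35.625397°, h=0.000 m
→ ECEF (a=6378206.400, f=1/294.978698214): X=4870406.8760, Y=-3490135.2872, Z=-2178820.2952
→ Helmert 7p (PV): X=4870036.9118, Y=-3490310.4440, Z=-2178791.3162
→ geod (Bowring, a=6378206.400): φ=-20.10858224°, λ=-35.62881921°, h=-196.5379 m
→ into merc (λ₀=-10.8°): φ=-20.10858224°, λ−λ₀=-24.82881921°
scale k = 1.06491423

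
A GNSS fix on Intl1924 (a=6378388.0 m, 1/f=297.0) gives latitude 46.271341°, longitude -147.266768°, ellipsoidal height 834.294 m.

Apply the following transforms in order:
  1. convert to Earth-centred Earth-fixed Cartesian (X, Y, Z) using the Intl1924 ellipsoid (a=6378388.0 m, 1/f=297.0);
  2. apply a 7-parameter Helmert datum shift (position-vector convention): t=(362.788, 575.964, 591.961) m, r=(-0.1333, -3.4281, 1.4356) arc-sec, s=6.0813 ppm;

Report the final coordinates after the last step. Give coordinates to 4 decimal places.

start: φ=46.271341°, λ=-147.266768°, h=834.294 m
→ ECEF (a=6378388.000, f=1/297.0): X=-3715869.6760, Y=-2388590.5800, Z=4586834.1529
→ Helmert 7p (PV): X=-3715589.0939, Y=-2388052.0400, Z=4587393.7937

X=-3715589.0939 m, Y=-2388052.0400 m, Z=4587393.7937 m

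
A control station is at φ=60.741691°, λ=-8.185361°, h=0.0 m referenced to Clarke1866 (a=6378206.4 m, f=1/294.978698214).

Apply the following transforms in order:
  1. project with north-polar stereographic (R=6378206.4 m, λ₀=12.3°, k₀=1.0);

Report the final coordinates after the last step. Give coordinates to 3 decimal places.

start: φ=60.741691°, λ=-8.185361°, h=0.000 m
→ stereo (R=6378206.4, λ₀=12.3°): E=-1165298.7627, N=-3119162.3685

E=-1165298.763 m, N=-3119162.369 m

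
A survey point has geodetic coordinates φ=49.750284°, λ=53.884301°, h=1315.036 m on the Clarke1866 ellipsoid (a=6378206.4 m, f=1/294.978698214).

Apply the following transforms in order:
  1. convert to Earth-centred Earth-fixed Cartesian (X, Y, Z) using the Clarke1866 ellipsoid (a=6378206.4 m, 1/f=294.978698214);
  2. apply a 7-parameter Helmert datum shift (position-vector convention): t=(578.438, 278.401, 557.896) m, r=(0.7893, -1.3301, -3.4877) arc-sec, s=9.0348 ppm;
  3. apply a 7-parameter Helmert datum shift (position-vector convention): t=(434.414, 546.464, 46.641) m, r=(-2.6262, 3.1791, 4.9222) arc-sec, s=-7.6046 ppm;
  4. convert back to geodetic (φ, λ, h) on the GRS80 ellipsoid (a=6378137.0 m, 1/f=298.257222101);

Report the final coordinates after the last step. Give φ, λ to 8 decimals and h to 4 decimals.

φ=49.74230408°, λ=53.87996105°, h=2532.6214 m

start: φ=49.750284°, λ=53.884301°, h=1315.036 m
→ ECEF (a=6378206.400, f=1/294.978698214): X=2434346.0929, Y=3336401.1028, Z=4845688.5790
→ Helmert 7p (PV): X=2434971.6922, Y=3336649.9423, Z=4846318.7201
→ Helmert 7p (PV): X=2435382.6600, Y=3337290.8427, Z=4846248.4951
→ geod (Bowring, a=6378137.000): φ=49.74230408°, λ=53.87996105°, h=2532.6214 m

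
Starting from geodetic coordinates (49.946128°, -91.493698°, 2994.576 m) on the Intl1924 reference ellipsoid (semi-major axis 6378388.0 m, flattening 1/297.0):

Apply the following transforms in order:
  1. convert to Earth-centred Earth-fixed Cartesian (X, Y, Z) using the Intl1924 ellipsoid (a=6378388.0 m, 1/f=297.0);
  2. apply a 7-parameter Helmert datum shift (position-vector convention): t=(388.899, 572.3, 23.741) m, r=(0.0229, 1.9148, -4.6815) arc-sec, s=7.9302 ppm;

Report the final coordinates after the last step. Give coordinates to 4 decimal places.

start: φ=49.946128°, λ=-91.493698°, h=2994.576 m
→ ECEF (a=6378388.000, f=1/297.0): X=-107254.6220, Y=-4113177.4461, Z=4861320.6488
→ Helmert 7p (PV): X=-106914.8002, Y=-4112635.8698, Z=4861383.4801

X=-106914.8002 m, Y=-4112635.8698 m, Z=4861383.4801 m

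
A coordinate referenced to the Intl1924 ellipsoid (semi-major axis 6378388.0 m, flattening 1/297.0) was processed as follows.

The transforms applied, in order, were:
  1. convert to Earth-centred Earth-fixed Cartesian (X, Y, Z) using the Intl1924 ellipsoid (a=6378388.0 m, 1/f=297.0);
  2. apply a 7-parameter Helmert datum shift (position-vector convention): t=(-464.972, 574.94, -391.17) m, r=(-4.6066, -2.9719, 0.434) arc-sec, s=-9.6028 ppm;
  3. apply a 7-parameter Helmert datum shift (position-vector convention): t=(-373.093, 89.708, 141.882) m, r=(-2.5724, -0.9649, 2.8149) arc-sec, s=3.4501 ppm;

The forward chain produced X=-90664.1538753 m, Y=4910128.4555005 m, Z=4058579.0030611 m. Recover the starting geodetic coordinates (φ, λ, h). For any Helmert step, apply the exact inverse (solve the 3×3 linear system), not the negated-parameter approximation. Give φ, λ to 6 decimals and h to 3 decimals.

φ=39.768934°, λ=91.046420°, h=1030.658 m

start: X=-90664.1539, Y=4910128.4555, Z=4058579.0031 m
→ Helmert⁻¹: X=-90204.7574, Y=4909972.4237, Z=4058484.7750
→ Helmert⁻¹: X=-89671.8343, Y=4909354.1648, Z=4059025.8567
→ geod (Bowring, a=6378388.000): φ=39.76893400°, λ=91.04642000°, h=1030.6580 m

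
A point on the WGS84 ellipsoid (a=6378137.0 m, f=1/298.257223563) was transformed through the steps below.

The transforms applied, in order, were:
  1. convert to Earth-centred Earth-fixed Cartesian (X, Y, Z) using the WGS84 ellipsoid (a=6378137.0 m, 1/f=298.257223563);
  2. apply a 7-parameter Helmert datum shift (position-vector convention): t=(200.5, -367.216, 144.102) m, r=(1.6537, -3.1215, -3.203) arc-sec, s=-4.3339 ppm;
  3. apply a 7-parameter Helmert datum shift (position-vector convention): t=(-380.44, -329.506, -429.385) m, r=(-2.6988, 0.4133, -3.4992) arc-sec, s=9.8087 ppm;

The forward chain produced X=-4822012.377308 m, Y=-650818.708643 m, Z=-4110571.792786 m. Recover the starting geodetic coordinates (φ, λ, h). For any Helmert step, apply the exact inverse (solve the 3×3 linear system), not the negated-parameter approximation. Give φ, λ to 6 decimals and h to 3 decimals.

φ=-40.379854°, λ=-172.319651°, h=-3.006 m

start: X=-4822012.3773, Y=-650818.7086, Z=-4110571.7928 m
→ Helmert⁻¹: X=-4821565.3726, Y=-650510.8407, Z=-4110120.2655
→ Helmert⁻¹: X=-4821838.8738, Y=-650254.2717, Z=-4110203.9967
→ geod (Bowring, a=6378137.000): φ=-40.37985400°, λ=-172.31965100°, h=-3.0060 m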